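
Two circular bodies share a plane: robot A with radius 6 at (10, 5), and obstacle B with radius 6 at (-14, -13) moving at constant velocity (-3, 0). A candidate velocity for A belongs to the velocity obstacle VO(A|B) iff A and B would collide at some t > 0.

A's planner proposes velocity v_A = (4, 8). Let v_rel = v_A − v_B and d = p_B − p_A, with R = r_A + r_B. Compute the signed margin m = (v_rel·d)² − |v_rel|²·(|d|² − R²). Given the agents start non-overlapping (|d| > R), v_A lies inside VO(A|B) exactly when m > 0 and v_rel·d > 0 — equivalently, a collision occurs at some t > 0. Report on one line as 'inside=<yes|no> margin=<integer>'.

d = (-24, -18),  |d|² = 900;  R = 6+6 = 12,  c = 900−12² = 756
v_rel = (7, 8),  |v_rel|² = 113;  v_rel·d = (7)·(-24) + (8)·(-18) = -312
113·t² + 624·t + 756 = 0  ⇒  m = (-312)² − 113·756 = 11916
m = 11916 > 0,  v_rel·d = -312 < 0  ⇒  outside

inside=no margin=11916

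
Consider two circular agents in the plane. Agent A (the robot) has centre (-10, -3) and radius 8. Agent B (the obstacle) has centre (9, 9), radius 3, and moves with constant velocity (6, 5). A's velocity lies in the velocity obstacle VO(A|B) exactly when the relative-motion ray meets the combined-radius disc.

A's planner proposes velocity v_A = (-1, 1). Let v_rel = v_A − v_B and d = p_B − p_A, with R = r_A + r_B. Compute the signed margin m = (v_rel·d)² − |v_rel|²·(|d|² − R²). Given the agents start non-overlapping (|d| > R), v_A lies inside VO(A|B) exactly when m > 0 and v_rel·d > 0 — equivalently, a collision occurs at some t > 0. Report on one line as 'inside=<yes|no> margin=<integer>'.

d = (19, 12),  |d|² = 505;  R = 8+3 = 11,  c = 505−11² = 384
v_rel = (-7, -4),  |v_rel|² = 65;  v_rel·d = (-7)·(19) + (-4)·(12) = -181
65·t² + 362·t + 384 = 0  ⇒  m = (-181)² − 65·384 = 7801
m = 7801 > 0,  v_rel·d = -181 < 0  ⇒  outside

inside=no margin=7801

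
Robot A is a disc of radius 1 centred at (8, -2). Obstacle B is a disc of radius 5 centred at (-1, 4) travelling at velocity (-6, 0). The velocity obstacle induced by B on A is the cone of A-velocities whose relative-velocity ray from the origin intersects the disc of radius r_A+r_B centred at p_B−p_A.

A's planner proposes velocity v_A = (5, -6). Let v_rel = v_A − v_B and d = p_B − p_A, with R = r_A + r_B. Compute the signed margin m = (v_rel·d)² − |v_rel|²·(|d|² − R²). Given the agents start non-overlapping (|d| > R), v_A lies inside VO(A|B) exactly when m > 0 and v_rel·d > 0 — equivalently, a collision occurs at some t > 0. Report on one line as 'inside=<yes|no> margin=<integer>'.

d = (-9, 6),  |d|² = 117;  R = 1+5 = 6,  c = 117−6² = 81
v_rel = (11, -6),  |v_rel|² = 157;  v_rel·d = (11)·(-9) + (-6)·(6) = -135
157·t² + 270·t + 81 = 0  ⇒  m = (-135)² − 157·81 = 5508
m = 5508 > 0,  v_rel·d = -135 < 0  ⇒  outside

inside=no margin=5508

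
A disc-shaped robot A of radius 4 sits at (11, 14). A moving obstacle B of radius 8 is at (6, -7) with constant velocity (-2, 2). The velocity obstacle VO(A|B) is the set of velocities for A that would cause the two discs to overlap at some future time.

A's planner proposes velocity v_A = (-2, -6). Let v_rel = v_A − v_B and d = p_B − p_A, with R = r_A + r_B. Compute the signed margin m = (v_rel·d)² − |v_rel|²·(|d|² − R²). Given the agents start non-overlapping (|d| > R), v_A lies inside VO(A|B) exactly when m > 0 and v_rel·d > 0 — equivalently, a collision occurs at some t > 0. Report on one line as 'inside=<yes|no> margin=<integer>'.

d = (-5, -21),  |d|² = 466;  R = 4+8 = 12,  c = 466−12² = 322
v_rel = (0, -8),  |v_rel|² = 64;  v_rel·d = (0)·(-5) + (-8)·(-21) = 168
64·t² − 336·t + 322 = 0  ⇒  m = 168² − 64·322 = 7616
m = 7616 > 0,  v_rel·d = 168 > 0  ⇒  inside

inside=yes margin=7616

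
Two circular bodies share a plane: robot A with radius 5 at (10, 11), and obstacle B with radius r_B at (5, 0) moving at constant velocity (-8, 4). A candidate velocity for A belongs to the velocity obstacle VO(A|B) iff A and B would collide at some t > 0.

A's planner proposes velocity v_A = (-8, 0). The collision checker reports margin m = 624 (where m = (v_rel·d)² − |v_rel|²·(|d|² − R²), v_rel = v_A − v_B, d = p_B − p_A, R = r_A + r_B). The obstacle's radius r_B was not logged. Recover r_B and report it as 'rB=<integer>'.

m = 624
d = (-5, -11);  v_rel = (0, -4),  |v_rel|² = 16
v_rel×d = (0)·(-11) − (-4)·(-5) = -20
since m = R²·16 − (-20)²:  R² = (400 + 624) / 16 = 64
R = √64 = 8  ⇒  r_B = 8 − 5 = 3

rB=3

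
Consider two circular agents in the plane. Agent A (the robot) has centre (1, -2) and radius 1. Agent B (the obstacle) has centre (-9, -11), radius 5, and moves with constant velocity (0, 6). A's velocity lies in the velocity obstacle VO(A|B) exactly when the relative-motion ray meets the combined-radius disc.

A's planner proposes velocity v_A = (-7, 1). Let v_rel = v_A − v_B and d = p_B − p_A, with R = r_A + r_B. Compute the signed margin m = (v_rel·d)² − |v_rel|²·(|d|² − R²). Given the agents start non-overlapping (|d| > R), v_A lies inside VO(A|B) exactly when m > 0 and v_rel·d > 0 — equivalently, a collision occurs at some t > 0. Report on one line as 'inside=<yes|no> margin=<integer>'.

d = (-10, -9),  |d|² = 181;  R = 1+5 = 6,  c = 181−6² = 145
v_rel = (-7, -5),  |v_rel|² = 74;  v_rel·d = (-7)·(-10) + (-5)·(-9) = 115
74·t² − 230·t + 145 = 0  ⇒  m = 115² − 74·145 = 2495
m = 2495 > 0,  v_rel·d = 115 > 0  ⇒  inside

inside=yes margin=2495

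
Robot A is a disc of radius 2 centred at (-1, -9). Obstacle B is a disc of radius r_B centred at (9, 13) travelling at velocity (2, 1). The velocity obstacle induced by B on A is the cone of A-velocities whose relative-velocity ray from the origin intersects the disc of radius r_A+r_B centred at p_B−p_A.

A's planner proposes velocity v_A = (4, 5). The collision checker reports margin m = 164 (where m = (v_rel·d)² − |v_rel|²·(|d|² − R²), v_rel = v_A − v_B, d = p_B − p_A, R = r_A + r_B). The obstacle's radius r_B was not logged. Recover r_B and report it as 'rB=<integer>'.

m = 164
d = (10, 22);  v_rel = (2, 4),  |v_rel|² = 20
v_rel×d = (2)·(22) − (4)·(10) = 4
since m = R²·20 − 4²:  R² = (16 + 164) / 20 = 9
R = √9 = 3  ⇒  r_B = 3 − 2 = 1

rB=1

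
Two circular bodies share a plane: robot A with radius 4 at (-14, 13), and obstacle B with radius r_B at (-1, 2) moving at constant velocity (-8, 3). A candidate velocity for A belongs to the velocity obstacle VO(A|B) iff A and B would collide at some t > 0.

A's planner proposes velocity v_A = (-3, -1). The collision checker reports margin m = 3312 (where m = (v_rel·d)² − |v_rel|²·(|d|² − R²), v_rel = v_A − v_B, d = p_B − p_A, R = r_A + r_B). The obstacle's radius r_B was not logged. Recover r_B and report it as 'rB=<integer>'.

m = 3312
d = (13, -11);  v_rel = (5, -4),  |v_rel|² = 41
v_rel×d = (5)·(-11) − (-4)·(13) = -3
since m = R²·41 − (-3)²:  R² = (9 + 3312) / 41 = 81
R = √81 = 9  ⇒  r_B = 9 − 4 = 5

rB=5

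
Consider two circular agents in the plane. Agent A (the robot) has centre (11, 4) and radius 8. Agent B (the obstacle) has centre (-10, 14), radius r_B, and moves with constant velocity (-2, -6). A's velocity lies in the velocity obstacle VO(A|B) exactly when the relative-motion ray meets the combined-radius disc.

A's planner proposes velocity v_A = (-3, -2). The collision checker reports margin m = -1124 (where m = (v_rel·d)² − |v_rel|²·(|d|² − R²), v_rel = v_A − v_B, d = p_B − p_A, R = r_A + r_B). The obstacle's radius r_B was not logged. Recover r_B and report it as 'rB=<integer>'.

m = -1124
d = (-21, 10);  v_rel = (-1, 4),  |v_rel|² = 17
v_rel×d = (-1)·(10) − (4)·(-21) = 74
since m = R²·17 − 74²:  R² = (5476 + -1124) / 17 = 256
R = √256 = 16  ⇒  r_B = 16 − 8 = 8

rB=8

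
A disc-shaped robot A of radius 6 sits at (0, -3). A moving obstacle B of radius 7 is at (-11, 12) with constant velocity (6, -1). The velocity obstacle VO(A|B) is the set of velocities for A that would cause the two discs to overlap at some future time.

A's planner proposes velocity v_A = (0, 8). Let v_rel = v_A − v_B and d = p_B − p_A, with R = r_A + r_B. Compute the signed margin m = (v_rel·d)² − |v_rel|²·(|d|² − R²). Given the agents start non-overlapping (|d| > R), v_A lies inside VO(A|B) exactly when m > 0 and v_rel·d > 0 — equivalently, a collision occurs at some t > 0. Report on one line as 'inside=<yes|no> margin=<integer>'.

d = (-11, 15),  |d|² = 346;  R = 6+7 = 13,  c = 346−13² = 177
v_rel = (-6, 9),  |v_rel|² = 117;  v_rel·d = (-6)·(-11) + (9)·(15) = 201
117·t² − 402·t + 177 = 0  ⇒  m = 201² − 117·177 = 19692
m = 19692 > 0,  v_rel·d = 201 > 0  ⇒  inside

inside=yes margin=19692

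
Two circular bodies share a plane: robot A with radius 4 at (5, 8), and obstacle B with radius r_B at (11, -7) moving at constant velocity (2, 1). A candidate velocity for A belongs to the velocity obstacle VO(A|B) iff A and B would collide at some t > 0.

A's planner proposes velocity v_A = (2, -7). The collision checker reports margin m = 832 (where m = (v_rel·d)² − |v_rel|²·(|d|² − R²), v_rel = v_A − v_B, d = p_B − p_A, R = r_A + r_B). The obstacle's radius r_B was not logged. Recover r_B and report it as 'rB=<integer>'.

m = 832
d = (6, -15);  v_rel = (0, -8),  |v_rel|² = 64
v_rel×d = (0)·(-15) − (-8)·(6) = 48
since m = R²·64 − 48²:  R² = (2304 + 832) / 64 = 49
R = √49 = 7  ⇒  r_B = 7 − 4 = 3

rB=3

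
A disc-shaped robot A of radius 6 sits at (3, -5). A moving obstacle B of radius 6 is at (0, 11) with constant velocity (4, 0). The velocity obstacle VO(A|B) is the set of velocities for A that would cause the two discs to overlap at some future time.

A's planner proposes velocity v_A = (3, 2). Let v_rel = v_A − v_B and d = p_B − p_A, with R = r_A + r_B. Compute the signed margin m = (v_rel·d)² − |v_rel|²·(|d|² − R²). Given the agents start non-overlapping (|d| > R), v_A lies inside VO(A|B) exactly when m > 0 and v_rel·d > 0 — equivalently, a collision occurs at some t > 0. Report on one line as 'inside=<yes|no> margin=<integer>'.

d = (-3, 16),  |d|² = 265;  R = 6+6 = 12,  c = 265−12² = 121
v_rel = (-1, 2),  |v_rel|² = 5;  v_rel·d = (-1)·(-3) + (2)·(16) = 35
5·t² − 70·t + 121 = 0  ⇒  m = 35² − 5·121 = 620
m = 620 > 0,  v_rel·d = 35 > 0  ⇒  inside

inside=yes margin=620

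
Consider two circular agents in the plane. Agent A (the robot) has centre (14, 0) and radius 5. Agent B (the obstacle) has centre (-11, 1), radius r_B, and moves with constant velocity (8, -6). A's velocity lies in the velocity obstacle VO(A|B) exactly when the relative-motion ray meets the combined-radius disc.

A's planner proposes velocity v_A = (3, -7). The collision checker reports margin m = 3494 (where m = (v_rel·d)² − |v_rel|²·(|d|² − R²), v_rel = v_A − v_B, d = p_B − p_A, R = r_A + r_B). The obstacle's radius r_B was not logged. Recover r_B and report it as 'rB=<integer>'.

m = 3494
d = (-25, 1);  v_rel = (-5, -1),  |v_rel|² = 26
v_rel×d = (-5)·(1) − (-1)·(-25) = -30
since m = R²·26 − (-30)²:  R² = (900 + 3494) / 26 = 169
R = √169 = 13  ⇒  r_B = 13 − 5 = 8

rB=8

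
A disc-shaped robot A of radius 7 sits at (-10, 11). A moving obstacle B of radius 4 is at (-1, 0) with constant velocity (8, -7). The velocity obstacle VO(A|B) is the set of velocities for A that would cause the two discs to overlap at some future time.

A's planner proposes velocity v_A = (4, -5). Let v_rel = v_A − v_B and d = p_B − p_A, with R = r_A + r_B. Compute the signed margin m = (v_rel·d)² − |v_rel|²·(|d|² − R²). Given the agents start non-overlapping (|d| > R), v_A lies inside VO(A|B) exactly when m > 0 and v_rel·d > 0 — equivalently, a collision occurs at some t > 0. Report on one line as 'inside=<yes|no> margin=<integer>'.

d = (9, -11),  |d|² = 202;  R = 7+4 = 11,  c = 202−11² = 81
v_rel = (-4, 2),  |v_rel|² = 20;  v_rel·d = (-4)·(9) + (2)·(-11) = -58
20·t² + 116·t + 81 = 0  ⇒  m = (-58)² − 20·81 = 1744
m = 1744 > 0,  v_rel·d = -58 < 0  ⇒  outside

inside=no margin=1744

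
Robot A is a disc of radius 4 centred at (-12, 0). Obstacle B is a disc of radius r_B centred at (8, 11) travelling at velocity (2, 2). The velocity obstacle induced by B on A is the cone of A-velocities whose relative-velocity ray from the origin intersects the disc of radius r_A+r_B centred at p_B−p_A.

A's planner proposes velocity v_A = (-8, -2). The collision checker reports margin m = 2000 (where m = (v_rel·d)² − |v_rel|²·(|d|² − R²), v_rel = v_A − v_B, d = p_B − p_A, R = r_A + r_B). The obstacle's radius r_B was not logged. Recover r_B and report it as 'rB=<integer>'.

m = 2000
d = (20, 11);  v_rel = (-10, -4),  |v_rel|² = 116
v_rel×d = (-10)·(11) − (-4)·(20) = -30
since m = R²·116 − (-30)²:  R² = (900 + 2000) / 116 = 25
R = √25 = 5  ⇒  r_B = 5 − 4 = 1

rB=1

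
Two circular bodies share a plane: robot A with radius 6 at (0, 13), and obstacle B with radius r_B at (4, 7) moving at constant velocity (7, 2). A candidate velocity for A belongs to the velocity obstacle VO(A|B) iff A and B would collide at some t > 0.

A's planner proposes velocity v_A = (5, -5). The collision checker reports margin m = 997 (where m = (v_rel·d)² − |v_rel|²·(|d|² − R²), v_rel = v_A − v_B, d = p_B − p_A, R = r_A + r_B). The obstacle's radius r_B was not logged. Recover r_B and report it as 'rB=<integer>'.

m = 997
d = (4, -6);  v_rel = (-2, -7),  |v_rel|² = 53
v_rel×d = (-2)·(-6) − (-7)·(4) = 40
since m = R²·53 − 40²:  R² = (1600 + 997) / 53 = 49
R = √49 = 7  ⇒  r_B = 7 − 6 = 1

rB=1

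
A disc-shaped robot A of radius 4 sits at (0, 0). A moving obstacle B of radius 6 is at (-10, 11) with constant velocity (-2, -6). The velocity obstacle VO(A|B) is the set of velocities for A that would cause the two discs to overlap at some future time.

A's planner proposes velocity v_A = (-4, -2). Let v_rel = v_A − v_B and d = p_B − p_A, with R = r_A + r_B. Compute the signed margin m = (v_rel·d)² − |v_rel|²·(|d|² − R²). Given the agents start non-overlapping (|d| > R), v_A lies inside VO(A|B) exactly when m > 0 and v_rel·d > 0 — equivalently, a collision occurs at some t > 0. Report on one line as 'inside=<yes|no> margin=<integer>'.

d = (-10, 11),  |d|² = 221;  R = 4+6 = 10,  c = 221−10² = 121
v_rel = (-2, 4),  |v_rel|² = 20;  v_rel·d = (-2)·(-10) + (4)·(11) = 64
20·t² − 128·t + 121 = 0  ⇒  m = 64² − 20·121 = 1676
m = 1676 > 0,  v_rel·d = 64 > 0  ⇒  inside

inside=yes margin=1676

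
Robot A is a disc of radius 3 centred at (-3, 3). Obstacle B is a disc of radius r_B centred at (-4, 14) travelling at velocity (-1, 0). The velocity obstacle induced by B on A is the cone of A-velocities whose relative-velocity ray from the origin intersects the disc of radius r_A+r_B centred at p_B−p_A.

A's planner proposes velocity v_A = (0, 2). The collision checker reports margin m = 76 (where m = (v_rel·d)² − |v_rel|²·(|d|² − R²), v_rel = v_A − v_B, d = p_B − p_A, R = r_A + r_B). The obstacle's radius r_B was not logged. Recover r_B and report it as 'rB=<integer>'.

m = 76
d = (-1, 11);  v_rel = (1, 2),  |v_rel|² = 5
v_rel×d = (1)·(11) − (2)·(-1) = 13
since m = R²·5 − 13²:  R² = (169 + 76) / 5 = 49
R = √49 = 7  ⇒  r_B = 7 − 3 = 4

rB=4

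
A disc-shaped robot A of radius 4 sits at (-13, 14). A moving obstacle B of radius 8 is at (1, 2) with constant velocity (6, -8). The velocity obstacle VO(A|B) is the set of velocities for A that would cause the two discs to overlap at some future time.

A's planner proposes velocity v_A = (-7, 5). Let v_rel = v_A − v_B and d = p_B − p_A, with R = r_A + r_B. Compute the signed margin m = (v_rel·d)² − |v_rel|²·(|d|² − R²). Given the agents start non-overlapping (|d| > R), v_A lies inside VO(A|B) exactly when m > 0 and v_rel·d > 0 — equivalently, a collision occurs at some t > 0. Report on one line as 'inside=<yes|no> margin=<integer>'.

d = (14, -12),  |d|² = 340;  R = 4+8 = 12,  c = 340−12² = 196
v_rel = (-13, 13),  |v_rel|² = 338;  v_rel·d = (-13)·(14) + (13)·(-12) = -338
338·t² + 676·t + 196 = 0  ⇒  m = (-338)² − 338·196 = 47996
m = 47996 > 0,  v_rel·d = -338 < 0  ⇒  outside

inside=no margin=47996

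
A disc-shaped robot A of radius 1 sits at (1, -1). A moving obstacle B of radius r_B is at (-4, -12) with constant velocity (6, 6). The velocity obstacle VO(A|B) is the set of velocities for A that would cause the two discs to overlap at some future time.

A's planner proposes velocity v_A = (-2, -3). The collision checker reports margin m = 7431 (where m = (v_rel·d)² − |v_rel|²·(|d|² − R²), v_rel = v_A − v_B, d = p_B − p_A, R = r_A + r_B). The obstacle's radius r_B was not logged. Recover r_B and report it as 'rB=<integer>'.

m = 7431
d = (-5, -11);  v_rel = (-8, -9),  |v_rel|² = 145
v_rel×d = (-8)·(-11) − (-9)·(-5) = 43
since m = R²·145 − 43²:  R² = (1849 + 7431) / 145 = 64
R = √64 = 8  ⇒  r_B = 8 − 1 = 7

rB=7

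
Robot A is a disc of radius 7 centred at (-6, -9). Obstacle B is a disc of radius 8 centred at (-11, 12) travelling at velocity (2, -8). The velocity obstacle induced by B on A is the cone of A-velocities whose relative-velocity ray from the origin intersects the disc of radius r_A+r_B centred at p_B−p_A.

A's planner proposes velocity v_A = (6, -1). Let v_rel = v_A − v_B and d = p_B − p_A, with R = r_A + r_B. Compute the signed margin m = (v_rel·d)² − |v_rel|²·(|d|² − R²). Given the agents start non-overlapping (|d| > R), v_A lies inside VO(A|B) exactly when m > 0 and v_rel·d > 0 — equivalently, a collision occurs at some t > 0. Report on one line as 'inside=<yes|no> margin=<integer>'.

d = (-5, 21),  |d|² = 466;  R = 7+8 = 15,  c = 466−15² = 241
v_rel = (4, 7),  |v_rel|² = 65;  v_rel·d = (4)·(-5) + (7)·(21) = 127
65·t² − 254·t + 241 = 0  ⇒  m = 127² − 65·241 = 464
m = 464 > 0,  v_rel·d = 127 > 0  ⇒  inside

inside=yes margin=464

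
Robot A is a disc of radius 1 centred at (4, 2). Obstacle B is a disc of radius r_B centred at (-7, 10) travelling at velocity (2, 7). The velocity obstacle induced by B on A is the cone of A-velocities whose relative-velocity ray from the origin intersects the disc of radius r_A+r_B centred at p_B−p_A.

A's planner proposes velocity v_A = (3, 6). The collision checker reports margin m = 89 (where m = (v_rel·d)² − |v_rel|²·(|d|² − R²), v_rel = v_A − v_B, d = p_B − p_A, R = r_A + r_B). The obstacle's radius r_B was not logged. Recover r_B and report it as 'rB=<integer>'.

m = 89
d = (-11, 8);  v_rel = (1, -1),  |v_rel|² = 2
v_rel×d = (1)·(8) − (-1)·(-11) = -3
since m = R²·2 − (-3)²:  R² = (9 + 89) / 2 = 49
R = √49 = 7  ⇒  r_B = 7 − 1 = 6

rB=6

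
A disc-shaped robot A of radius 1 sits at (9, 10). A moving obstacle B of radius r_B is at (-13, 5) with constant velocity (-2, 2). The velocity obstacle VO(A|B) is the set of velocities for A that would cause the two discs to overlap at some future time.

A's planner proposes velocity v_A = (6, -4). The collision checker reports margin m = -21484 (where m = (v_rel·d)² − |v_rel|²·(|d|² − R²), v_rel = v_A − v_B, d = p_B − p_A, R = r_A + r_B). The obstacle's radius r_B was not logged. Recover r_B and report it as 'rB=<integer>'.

m = -21484
d = (-22, -5);  v_rel = (8, -6),  |v_rel|² = 100
v_rel×d = (8)·(-5) − (-6)·(-22) = -172
since m = R²·100 − (-172)²:  R² = (29584 + -21484) / 100 = 81
R = √81 = 9  ⇒  r_B = 9 − 1 = 8

rB=8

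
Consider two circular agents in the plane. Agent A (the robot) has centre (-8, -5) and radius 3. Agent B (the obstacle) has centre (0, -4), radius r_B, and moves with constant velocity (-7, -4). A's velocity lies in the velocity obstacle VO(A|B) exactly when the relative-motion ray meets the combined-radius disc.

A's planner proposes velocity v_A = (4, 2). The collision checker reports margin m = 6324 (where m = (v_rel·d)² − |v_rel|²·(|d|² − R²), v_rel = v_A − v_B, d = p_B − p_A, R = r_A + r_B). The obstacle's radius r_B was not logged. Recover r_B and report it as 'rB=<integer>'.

m = 6324
d = (8, 1);  v_rel = (11, 6),  |v_rel|² = 157
v_rel×d = (11)·(1) − (6)·(8) = -37
since m = R²·157 − (-37)²:  R² = (1369 + 6324) / 157 = 49
R = √49 = 7  ⇒  r_B = 7 − 3 = 4

rB=4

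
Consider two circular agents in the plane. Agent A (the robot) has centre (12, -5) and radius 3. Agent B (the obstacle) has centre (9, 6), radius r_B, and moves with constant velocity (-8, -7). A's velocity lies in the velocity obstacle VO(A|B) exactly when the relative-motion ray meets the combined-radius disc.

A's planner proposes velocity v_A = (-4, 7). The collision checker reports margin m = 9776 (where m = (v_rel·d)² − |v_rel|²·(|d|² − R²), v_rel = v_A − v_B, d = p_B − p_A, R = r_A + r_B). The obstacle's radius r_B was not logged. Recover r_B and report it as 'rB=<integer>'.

m = 9776
d = (-3, 11);  v_rel = (4, 14),  |v_rel|² = 212
v_rel×d = (4)·(11) − (14)·(-3) = 86
since m = R²·212 − 86²:  R² = (7396 + 9776) / 212 = 81
R = √81 = 9  ⇒  r_B = 9 − 3 = 6

rB=6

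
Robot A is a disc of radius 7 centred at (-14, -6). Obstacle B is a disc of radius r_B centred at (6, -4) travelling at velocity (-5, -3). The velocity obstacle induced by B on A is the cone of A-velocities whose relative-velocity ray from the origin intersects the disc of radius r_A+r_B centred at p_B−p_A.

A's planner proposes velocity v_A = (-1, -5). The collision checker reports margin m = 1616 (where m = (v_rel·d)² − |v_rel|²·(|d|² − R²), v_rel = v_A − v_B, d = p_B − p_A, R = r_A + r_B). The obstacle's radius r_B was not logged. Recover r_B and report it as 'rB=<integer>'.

m = 1616
d = (20, 2);  v_rel = (4, -2),  |v_rel|² = 20
v_rel×d = (4)·(2) − (-2)·(20) = 48
since m = R²·20 − 48²:  R² = (2304 + 1616) / 20 = 196
R = √196 = 14  ⇒  r_B = 14 − 7 = 7

rB=7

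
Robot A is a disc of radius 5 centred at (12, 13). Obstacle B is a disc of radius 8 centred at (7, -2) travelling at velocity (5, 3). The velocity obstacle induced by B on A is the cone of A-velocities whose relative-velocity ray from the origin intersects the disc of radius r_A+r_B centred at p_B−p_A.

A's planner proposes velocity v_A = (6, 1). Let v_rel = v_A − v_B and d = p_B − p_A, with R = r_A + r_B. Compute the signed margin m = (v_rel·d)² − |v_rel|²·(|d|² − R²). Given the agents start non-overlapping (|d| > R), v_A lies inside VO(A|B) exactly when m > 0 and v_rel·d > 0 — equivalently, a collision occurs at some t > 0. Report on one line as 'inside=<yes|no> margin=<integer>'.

d = (-5, -15),  |d|² = 250;  R = 5+8 = 13,  c = 250−13² = 81
v_rel = (1, -2),  |v_rel|² = 5;  v_rel·d = (1)·(-5) + (-2)·(-15) = 25
5·t² − 50·t + 81 = 0  ⇒  m = 25² − 5·81 = 220
m = 220 > 0,  v_rel·d = 25 > 0  ⇒  inside

inside=yes margin=220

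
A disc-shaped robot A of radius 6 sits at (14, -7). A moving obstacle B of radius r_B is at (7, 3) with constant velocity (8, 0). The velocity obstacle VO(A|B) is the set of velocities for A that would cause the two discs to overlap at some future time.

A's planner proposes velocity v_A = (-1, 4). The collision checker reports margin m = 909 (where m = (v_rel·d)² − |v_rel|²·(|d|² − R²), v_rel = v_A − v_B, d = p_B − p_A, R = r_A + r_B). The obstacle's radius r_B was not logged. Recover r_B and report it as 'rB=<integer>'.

m = 909
d = (-7, 10);  v_rel = (-9, 4),  |v_rel|² = 97
v_rel×d = (-9)·(10) − (4)·(-7) = -62
since m = R²·97 − (-62)²:  R² = (3844 + 909) / 97 = 49
R = √49 = 7  ⇒  r_B = 7 − 6 = 1

rB=1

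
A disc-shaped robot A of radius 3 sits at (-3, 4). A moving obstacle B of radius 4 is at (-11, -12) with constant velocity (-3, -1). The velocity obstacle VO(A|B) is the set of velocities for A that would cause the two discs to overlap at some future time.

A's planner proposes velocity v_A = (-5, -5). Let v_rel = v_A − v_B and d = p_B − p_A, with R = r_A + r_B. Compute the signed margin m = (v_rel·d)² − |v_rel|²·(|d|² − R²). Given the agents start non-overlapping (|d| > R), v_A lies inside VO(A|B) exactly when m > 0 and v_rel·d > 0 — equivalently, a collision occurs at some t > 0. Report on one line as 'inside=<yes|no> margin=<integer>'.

d = (-8, -16),  |d|² = 320;  R = 3+4 = 7,  c = 320−7² = 271
v_rel = (-2, -4),  |v_rel|² = 20;  v_rel·d = (-2)·(-8) + (-4)·(-16) = 80
20·t² − 160·t + 271 = 0  ⇒  m = 80² − 20·271 = 980
m = 980 > 0,  v_rel·d = 80 > 0  ⇒  inside

inside=yes margin=980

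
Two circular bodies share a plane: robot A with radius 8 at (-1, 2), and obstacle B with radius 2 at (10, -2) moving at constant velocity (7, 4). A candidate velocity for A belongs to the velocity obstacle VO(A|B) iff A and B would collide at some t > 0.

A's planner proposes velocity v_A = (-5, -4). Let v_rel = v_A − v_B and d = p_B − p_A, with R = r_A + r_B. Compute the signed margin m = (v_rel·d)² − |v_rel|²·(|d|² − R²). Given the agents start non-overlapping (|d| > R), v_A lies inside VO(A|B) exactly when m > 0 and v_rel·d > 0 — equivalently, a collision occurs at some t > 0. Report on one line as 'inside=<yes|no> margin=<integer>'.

d = (11, -4),  |d|² = 137;  R = 8+2 = 10,  c = 137−10² = 37
v_rel = (-12, -8),  |v_rel|² = 208;  v_rel·d = (-12)·(11) + (-8)·(-4) = -100
208·t² + 200·t + 37 = 0  ⇒  m = (-100)² − 208·37 = 2304
m = 2304 > 0,  v_rel·d = -100 < 0  ⇒  outside

inside=no margin=2304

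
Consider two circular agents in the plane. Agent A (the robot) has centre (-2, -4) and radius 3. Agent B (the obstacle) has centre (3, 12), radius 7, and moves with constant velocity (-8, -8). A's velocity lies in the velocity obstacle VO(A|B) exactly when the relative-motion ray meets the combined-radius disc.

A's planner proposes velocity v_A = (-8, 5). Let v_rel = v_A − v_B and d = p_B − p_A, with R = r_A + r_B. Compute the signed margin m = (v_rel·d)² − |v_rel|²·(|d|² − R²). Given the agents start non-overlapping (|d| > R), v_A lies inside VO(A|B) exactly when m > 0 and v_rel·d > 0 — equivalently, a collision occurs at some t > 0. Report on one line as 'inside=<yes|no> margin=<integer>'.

d = (5, 16),  |d|² = 281;  R = 3+7 = 10,  c = 281−10² = 181
v_rel = (0, 13),  |v_rel|² = 169;  v_rel·d = (0)·(5) + (13)·(16) = 208
169·t² − 416·t + 181 = 0  ⇒  m = 208² − 169·181 = 12675
m = 12675 > 0,  v_rel·d = 208 > 0  ⇒  inside

inside=yes margin=12675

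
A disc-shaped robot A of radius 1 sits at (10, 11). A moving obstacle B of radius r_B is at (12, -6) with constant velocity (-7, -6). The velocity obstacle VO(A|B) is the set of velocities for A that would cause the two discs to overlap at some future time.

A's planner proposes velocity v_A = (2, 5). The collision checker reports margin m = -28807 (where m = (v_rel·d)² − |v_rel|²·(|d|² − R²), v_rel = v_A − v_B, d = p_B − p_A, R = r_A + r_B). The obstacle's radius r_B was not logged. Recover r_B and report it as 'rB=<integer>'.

m = -28807
d = (2, -17);  v_rel = (9, 11),  |v_rel|² = 202
v_rel×d = (9)·(-17) − (11)·(2) = -175
since m = R²·202 − (-175)²:  R² = (30625 + -28807) / 202 = 9
R = √9 = 3  ⇒  r_B = 3 − 1 = 2

rB=2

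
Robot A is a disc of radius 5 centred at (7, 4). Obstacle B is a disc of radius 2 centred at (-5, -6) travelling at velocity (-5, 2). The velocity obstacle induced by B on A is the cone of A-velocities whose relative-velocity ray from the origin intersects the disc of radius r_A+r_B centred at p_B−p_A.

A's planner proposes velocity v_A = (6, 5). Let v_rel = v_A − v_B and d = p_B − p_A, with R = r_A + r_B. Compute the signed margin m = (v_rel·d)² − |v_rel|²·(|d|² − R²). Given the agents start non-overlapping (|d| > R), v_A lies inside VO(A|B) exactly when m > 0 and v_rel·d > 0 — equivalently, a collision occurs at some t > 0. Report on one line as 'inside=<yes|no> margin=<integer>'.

d = (-12, -10),  |d|² = 244;  R = 5+2 = 7,  c = 244−7² = 195
v_rel = (11, 3),  |v_rel|² = 130;  v_rel·d = (11)·(-12) + (3)·(-10) = -162
130·t² + 324·t + 195 = 0  ⇒  m = (-162)² − 130·195 = 894
m = 894 > 0,  v_rel·d = -162 < 0  ⇒  outside

inside=no margin=894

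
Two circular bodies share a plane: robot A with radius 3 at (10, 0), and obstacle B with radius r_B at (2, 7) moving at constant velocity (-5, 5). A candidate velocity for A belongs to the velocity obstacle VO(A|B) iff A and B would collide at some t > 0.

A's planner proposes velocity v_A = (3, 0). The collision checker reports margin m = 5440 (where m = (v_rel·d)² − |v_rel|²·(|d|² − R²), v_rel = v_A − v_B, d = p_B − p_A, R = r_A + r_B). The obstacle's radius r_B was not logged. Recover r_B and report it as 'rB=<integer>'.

m = 5440
d = (-8, 7);  v_rel = (8, -5),  |v_rel|² = 89
v_rel×d = (8)·(7) − (-5)·(-8) = 16
since m = R²·89 − 16²:  R² = (256 + 5440) / 89 = 64
R = √64 = 8  ⇒  r_B = 8 − 3 = 5

rB=5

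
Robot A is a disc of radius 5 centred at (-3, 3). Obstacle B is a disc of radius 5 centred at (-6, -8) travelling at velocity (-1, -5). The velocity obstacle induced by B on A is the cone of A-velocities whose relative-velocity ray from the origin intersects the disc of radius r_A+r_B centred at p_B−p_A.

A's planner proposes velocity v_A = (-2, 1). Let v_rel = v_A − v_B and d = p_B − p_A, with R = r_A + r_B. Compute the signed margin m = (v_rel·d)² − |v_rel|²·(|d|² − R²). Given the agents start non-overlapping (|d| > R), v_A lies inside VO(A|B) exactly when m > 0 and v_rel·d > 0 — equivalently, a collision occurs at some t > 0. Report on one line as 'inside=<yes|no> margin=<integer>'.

d = (-3, -11),  |d|² = 130;  R = 5+5 = 10,  c = 130−10² = 30
v_rel = (-1, 6),  |v_rel|² = 37;  v_rel·d = (-1)·(-3) + (6)·(-11) = -63
37·t² + 126·t + 30 = 0  ⇒  m = (-63)² − 37·30 = 2859
m = 2859 > 0,  v_rel·d = -63 < 0  ⇒  outside

inside=no margin=2859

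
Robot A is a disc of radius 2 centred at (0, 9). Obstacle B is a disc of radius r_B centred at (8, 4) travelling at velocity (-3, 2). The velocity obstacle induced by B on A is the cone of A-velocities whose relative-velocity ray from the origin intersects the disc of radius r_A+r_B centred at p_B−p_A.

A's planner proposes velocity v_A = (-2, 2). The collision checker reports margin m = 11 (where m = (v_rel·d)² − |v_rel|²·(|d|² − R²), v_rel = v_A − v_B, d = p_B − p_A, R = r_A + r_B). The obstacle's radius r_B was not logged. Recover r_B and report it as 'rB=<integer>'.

m = 11
d = (8, -5);  v_rel = (1, 0),  |v_rel|² = 1
v_rel×d = (1)·(-5) − (0)·(8) = -5
since m = R²·1 − (-5)²:  R² = (25 + 11) / 1 = 36
R = √36 = 6  ⇒  r_B = 6 − 2 = 4

rB=4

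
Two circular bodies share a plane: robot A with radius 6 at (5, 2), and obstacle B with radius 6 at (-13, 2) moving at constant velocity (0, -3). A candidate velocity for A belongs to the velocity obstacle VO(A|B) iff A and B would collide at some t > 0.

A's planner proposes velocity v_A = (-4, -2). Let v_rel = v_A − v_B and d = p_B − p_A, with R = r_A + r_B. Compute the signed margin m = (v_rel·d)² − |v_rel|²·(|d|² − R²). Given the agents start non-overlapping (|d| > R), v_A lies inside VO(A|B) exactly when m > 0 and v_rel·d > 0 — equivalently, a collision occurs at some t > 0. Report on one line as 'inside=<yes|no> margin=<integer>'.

d = (-18, 0),  |d|² = 324;  R = 6+6 = 12,  c = 324−12² = 180
v_rel = (-4, 1),  |v_rel|² = 17;  v_rel·d = (-4)·(-18) + (1)·(0) = 72
17·t² − 144·t + 180 = 0  ⇒  m = 72² − 17·180 = 2124
m = 2124 > 0,  v_rel·d = 72 > 0  ⇒  inside

inside=yes margin=2124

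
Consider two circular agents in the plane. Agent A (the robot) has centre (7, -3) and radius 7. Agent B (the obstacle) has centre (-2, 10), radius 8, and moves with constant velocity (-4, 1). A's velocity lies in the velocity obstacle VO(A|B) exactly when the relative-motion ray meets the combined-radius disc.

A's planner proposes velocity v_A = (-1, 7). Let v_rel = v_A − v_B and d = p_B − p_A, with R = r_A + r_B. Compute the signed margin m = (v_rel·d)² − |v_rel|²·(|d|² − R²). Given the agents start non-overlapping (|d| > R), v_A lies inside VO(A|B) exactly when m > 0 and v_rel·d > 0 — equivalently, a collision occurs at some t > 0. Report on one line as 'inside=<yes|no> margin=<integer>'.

d = (-9, 13),  |d|² = 250;  R = 7+8 = 15,  c = 250−15² = 25
v_rel = (3, 6),  |v_rel|² = 45;  v_rel·d = (3)·(-9) + (6)·(13) = 51
45·t² − 102·t + 25 = 0  ⇒  m = 51² − 45·25 = 1476
m = 1476 > 0,  v_rel·d = 51 > 0  ⇒  inside

inside=yes margin=1476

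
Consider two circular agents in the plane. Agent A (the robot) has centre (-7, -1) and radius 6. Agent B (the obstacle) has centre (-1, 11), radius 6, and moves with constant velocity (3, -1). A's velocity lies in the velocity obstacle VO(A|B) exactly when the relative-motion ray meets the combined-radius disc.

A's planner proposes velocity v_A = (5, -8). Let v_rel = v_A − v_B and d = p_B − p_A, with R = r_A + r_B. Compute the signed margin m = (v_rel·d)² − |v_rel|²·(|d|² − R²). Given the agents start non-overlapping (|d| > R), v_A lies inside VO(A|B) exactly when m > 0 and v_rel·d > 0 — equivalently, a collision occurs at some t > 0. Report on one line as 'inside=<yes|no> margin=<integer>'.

d = (6, 12),  |d|² = 180;  R = 6+6 = 12,  c = 180−12² = 36
v_rel = (2, -7),  |v_rel|² = 53;  v_rel·d = (2)·(6) + (-7)·(12) = -72
53·t² + 144·t + 36 = 0  ⇒  m = (-72)² − 53·36 = 3276
m = 3276 > 0,  v_rel·d = -72 < 0  ⇒  outside

inside=no margin=3276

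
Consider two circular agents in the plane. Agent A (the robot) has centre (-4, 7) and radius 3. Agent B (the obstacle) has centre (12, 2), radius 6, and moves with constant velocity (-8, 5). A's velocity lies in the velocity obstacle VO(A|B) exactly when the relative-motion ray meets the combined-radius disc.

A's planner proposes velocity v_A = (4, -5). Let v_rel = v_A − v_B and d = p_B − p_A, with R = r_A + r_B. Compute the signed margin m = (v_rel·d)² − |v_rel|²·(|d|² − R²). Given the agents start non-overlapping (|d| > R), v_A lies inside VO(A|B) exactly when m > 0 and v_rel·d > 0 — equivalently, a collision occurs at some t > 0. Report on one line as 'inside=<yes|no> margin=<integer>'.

d = (16, -5),  |d|² = 281;  R = 3+6 = 9,  c = 281−9² = 200
v_rel = (12, -10),  |v_rel|² = 244;  v_rel·d = (12)·(16) + (-10)·(-5) = 242
244·t² − 484·t + 200 = 0  ⇒  m = 242² − 244·200 = 9764
m = 9764 > 0,  v_rel·d = 242 > 0  ⇒  inside

inside=yes margin=9764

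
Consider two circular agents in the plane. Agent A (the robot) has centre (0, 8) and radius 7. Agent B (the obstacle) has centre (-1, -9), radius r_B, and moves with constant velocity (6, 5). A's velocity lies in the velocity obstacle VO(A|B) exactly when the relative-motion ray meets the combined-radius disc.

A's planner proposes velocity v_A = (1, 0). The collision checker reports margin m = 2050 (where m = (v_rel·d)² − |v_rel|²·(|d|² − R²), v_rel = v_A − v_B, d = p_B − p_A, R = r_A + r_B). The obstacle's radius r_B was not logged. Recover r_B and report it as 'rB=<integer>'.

m = 2050
d = (-1, -17);  v_rel = (-5, -5),  |v_rel|² = 50
v_rel×d = (-5)·(-17) − (-5)·(-1) = 80
since m = R²·50 − 80²:  R² = (6400 + 2050) / 50 = 169
R = √169 = 13  ⇒  r_B = 13 − 7 = 6

rB=6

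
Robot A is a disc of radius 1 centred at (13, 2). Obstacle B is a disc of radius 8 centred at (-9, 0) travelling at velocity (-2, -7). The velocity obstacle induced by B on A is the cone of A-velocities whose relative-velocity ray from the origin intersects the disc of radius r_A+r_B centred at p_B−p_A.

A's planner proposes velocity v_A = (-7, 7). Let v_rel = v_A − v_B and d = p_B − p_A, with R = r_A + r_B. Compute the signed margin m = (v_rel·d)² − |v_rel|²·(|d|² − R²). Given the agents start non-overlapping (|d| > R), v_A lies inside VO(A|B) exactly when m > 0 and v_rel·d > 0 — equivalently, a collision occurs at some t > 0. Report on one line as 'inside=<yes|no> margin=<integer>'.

d = (-22, -2),  |d|² = 488;  R = 1+8 = 9,  c = 488−9² = 407
v_rel = (-5, 14),  |v_rel|² = 221;  v_rel·d = (-5)·(-22) + (14)·(-2) = 82
221·t² − 164·t + 407 = 0  ⇒  m = 82² − 221·407 = -83223
m = -83223 < 0,  v_rel·d = 82 > 0  ⇒  outside

inside=no margin=-83223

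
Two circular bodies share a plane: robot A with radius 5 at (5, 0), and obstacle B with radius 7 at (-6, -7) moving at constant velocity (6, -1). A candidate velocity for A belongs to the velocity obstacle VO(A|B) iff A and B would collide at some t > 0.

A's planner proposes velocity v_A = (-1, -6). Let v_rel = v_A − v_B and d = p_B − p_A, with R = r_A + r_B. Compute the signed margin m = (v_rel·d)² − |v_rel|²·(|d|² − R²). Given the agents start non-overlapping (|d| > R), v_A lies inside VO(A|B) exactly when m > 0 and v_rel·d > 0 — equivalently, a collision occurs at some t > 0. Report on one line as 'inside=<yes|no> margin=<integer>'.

d = (-11, -7),  |d|² = 170;  R = 5+7 = 12,  c = 170−12² = 26
v_rel = (-7, -5),  |v_rel|² = 74;  v_rel·d = (-7)·(-11) + (-5)·(-7) = 112
74·t² − 224·t + 26 = 0  ⇒  m = 112² − 74·26 = 10620
m = 10620 > 0,  v_rel·d = 112 > 0  ⇒  inside

inside=yes margin=10620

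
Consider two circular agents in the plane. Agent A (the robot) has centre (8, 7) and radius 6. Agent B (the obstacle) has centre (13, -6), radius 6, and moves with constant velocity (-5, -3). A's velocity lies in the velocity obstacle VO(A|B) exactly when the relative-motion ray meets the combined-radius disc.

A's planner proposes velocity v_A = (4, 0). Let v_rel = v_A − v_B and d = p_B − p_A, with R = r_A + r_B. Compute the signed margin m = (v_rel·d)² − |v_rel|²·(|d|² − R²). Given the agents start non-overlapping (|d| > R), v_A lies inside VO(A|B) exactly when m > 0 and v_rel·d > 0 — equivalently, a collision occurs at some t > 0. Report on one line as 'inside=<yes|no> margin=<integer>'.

d = (5, -13),  |d|² = 194;  R = 6+6 = 12,  c = 194−12² = 50
v_rel = (9, 3),  |v_rel|² = 90;  v_rel·d = (9)·(5) + (3)·(-13) = 6
90·t² − 12·t + 50 = 0  ⇒  m = 6² − 90·50 = -4464
m = -4464 < 0,  v_rel·d = 6 > 0  ⇒  outside

inside=no margin=-4464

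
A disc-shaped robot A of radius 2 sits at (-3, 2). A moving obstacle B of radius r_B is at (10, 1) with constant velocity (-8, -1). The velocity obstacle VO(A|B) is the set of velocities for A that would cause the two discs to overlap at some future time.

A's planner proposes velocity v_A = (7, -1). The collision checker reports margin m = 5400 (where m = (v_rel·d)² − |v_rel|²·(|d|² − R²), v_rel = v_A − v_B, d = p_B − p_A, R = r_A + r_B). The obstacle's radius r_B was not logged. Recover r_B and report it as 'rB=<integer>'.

m = 5400
d = (13, -1);  v_rel = (15, 0),  |v_rel|² = 225
v_rel×d = (15)·(-1) − (0)·(13) = -15
since m = R²·225 − (-15)²:  R² = (225 + 5400) / 225 = 25
R = √25 = 5  ⇒  r_B = 5 − 2 = 3

rB=3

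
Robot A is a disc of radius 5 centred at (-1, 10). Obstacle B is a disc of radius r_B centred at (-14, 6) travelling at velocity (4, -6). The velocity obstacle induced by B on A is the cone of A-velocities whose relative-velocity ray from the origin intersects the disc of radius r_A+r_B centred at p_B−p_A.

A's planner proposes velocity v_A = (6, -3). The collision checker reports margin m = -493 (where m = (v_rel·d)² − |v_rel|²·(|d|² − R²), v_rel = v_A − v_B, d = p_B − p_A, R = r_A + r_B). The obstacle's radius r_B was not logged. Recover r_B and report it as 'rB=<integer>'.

m = -493
d = (-13, -4);  v_rel = (2, 3),  |v_rel|² = 13
v_rel×d = (2)·(-4) − (3)·(-13) = 31
since m = R²·13 − 31²:  R² = (961 + -493) / 13 = 36
R = √36 = 6  ⇒  r_B = 6 − 5 = 1

rB=1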